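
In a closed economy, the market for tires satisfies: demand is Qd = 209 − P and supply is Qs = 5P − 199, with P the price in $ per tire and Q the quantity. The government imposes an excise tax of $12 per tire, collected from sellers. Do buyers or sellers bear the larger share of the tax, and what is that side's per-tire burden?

Buyers bear the larger share: $10 per tire.

Without the tax, 209 − P = 5P − 199 gives 6P = 408, so P* = $68 and Q* = 141.
With the tax collected from sellers, supply shifts: Qs = 5(P − 12) − 199.
New equilibrium: buyers pay $78, sellers receive $66, Q = 131. (Wedge: Pb − Ps = 12.)
Per-tire burden: buyers $10, sellers $2.
Buyers take the larger share because demand is less price-elastic here (demand slope 1 vs supply slope 5).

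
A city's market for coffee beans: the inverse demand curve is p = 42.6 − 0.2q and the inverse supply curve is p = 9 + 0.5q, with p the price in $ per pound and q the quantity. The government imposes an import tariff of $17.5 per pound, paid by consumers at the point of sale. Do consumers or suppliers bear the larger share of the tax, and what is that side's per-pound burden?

Suppliers bear the larger share: $12.5 per pound.

Inverting to q(p) form: qd = 213 − 5p; qs = 2p − 18.
Without the tax, 213 − 5p = 2p − 18 gives 7p = 231, so p* = $33 and q* = 48.
With the tax collected from consumers, demand (in seller-price terms) shifts: qd = 213 − 5(p + 17.5).
New equilibrium: consumers pay $38, suppliers receive $20.5, q = 23. (Wedge: pb − ps = 17.5.)
Per-pound burden: consumers $5, suppliers $12.5.
Suppliers take the larger share because supply is less price-elastic here (demand slope 5 vs supply slope 2).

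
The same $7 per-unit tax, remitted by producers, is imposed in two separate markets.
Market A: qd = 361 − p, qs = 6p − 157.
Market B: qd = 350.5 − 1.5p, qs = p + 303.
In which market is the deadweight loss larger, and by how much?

Market A, by $6.3.

Market A: pre-tax p* = $74, q* = 287; post-tax q = 281; deadweight loss = $21.
Market B: pre-tax p* = $19, q* = 322; post-tax q = 317.8; deadweight loss = $14.7.
Difference: $21 vs $14.7 → market A is larger by $6.3.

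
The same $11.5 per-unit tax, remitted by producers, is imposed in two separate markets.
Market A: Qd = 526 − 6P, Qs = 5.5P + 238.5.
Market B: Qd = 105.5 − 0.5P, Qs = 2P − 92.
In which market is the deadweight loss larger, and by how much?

Market A, by $163.3.

Market A: pre-tax P* = $25, Q* = 376; post-tax Q = 343; deadweight loss = $189.75.
Market B: pre-tax P* = $79, Q* = 66; post-tax Q = 61.4; deadweight loss = $26.45.
Difference: $189.75 vs $26.45 → market A is larger by $163.3.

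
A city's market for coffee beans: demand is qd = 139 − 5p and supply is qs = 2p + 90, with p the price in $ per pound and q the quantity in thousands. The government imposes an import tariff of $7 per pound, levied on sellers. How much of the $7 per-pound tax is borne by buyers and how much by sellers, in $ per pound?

Buyers bear $2 per pound; sellers bear $5 per pound.

Without the tax, 139 − 5p = 2p + 90 gives 7p = 49, so p* = $7 and q* = 104.
With the tax collected from sellers, supply shifts: qs = 2(p − 7) + 90.
Solving gives q = 94 with buyers paying $9 and sellers receiving $2 (the $7 wedge).
Burden on buyers: $2; on sellers: $5. (They sum to $7.)
The less price-elastic side of the market bears the larger share of a per-unit tax.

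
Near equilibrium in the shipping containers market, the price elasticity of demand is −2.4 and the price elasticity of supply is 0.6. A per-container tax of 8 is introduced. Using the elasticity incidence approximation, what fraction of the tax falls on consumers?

Incidence ratio: consumers' share ≈ εs / (εs + |εd|) = 0.6 / (0.6 + 2.4) = 0.2.
Supply is the less elastic side, so consumers bear the smaller share.

Consumers' share ≈ 0.2.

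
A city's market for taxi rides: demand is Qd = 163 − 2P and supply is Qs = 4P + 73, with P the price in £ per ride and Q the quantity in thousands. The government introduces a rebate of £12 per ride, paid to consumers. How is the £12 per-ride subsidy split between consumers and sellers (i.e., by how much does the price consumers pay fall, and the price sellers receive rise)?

Before the subsidy: set 163 − 2P = 4P + 73 → P* = £15, Q* = 133.
With a per-unit subsidy paid to consumers, each effectively pays P − 12, so demand becomes Qd = 163 − 2(P − 12).
New equilibrium: consumers pay £7, sellers receive £19, Q = 149. (Wedge: Pb − Ps = −12.)
Gain to consumers: £8; to sellers: £4. (They sum to £12.)

Consumers gain £8 per ride; sellers gain £4 per ride.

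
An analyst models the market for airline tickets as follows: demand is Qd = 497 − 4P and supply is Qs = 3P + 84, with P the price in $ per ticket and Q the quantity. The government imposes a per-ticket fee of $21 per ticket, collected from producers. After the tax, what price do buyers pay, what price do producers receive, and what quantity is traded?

Before the tax: set 497 − 4P = 3P + 84 → P* = $59, Q* = 261.
With the tax collected from producers, supply shifts: Qs = 3(P − 21) + 84.
New equilibrium: buyers pay $68, producers receive $47, Q = 225. (Wedge: Pb − Ps = 21.)
The less price-elastic side of the market bears the larger share of a per-unit tax.

Buyers pay $68; producers receive $47; quantity = 225.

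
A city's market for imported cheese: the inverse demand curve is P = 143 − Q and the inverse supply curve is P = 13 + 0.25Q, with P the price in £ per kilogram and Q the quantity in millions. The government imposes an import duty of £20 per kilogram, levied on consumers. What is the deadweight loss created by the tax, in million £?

Deadweight loss = £160 million.

Rewrite in direct form: Qd = 143 − P and Qs = 4P − 52.
Before the tax: set 143 − P = 4P − 52 → P* = £39, Q* = 104.
With the tax collected from consumers, demand (in seller-price terms) shifts: Qd = 143 − (P + 20).
Solving gives Q = 88 with consumers paying £55 and sellers receiving £35 (the £20 wedge).
Quantity falls by |ΔQ| = |104 − 88| = 16.
DWL = ½ · t · |ΔQ| = ½ · 20 · 16 = £160.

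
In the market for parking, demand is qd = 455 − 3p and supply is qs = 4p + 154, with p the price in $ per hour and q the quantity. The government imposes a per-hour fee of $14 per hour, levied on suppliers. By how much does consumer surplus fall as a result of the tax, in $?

Consumer surplus falls by $2512.

Before the tax: set 455 − 3p = 4p + 154 → p* = $43, q* = 326.
With the tax collected from suppliers, supply shifts: qs = 4(p − 14) + 154.
Solving gives q = 302 with buyers paying $51 and suppliers receiving $37 (the $14 wedge).
ΔCS is the trapezoid between Q = 302 and Q = 326 of height $8: ½ · (326 + 302) · 8 = $2512.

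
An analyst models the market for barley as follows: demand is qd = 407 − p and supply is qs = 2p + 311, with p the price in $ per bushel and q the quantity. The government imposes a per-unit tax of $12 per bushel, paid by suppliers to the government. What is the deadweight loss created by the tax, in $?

Deadweight loss = $48.

Before the tax: set 407 − p = 2p + 311 → p* = $32, q* = 375.
With the tax collected from suppliers, supply shifts: qs = 2(p − 12) + 311.
New equilibrium: buyers pay $40, suppliers receive $28, q = 367. (Wedge: pb − ps = 12.)
Quantity falls by |ΔQ| = |375 − 367| = 8.
DWL = ½ · t · |ΔQ| = ½ · 12 · 8 = $48.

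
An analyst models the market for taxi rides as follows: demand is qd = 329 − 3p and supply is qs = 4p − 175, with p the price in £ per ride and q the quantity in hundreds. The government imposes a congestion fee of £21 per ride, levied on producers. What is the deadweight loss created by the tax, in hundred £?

Without the tax, 329 − 3p = 4p − 175 gives 7p = 504, so p* = £72 and q* = 113.
With the tax collected from producers, supply shifts: qs = 4(p − 21) − 175.
New equilibrium: buyers pay £84, producers receive £63, q = 77. (Wedge: pb − ps = 21.)
Quantity falls by |ΔQ| = |113 − 77| = 36.
DWL = ½ · t · |ΔQ| = ½ · 21 · 36 = £378.

Deadweight loss = £378 hundred.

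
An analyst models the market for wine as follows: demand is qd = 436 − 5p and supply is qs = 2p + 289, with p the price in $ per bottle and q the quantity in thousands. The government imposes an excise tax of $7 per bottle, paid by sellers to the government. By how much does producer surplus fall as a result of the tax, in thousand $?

Producer surplus falls by $1630 thousand.

Before the tax: set 436 − 5p = 2p + 289 → p* = $21, q* = 331.
With the tax collected from sellers, supply shifts: qs = 2(p − 7) + 289.
New equilibrium: consumers pay $23, sellers receive $16, q = 321. (Wedge: pb − ps = 7.)
ΔPS is the trapezoid between Q = 321 and Q = 331 of height $5: ½ · (331 + 321) · 5 = $1630.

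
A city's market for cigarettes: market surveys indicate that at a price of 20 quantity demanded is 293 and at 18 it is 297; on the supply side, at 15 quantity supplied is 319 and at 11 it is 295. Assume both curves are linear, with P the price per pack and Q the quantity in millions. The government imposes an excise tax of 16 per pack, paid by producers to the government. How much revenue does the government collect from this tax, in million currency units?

Demand slope: (297 − 293)/(18 − 20) = -2, so Qd = 333 − 2P.
Supply slope: (295 − 319)/(11 − 15) = 6, so Qs = 6P + 229.
Before the tax: set 333 − 2P = 6P + 229 → P* = 13, Q* = 307.
With the tax collected from producers, supply shifts: Qs = 6(P − 16) + 229.
New equilibrium: consumers pay 25, producers receive 9, Q = 283. (Wedge: Pb − Ps = 16.)
Revenue = t · Q = 16 · 283 = 4528.

Tax revenue = 4528 million.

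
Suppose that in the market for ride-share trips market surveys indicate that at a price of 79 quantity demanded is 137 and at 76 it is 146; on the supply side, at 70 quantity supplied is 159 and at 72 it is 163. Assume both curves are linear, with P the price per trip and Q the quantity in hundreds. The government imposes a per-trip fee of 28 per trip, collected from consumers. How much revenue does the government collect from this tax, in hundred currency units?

Tax revenue = 3567.2 hundred.

Demand slope: (146 − 137)/(76 − 79) = -3, so Qd = 374 − 3P.
Supply slope: (163 − 159)/(72 − 70) = 2, so Qs = 2P + 19.
Before the tax: set 374 − 3P = 2P + 19 → P* = 71, Q* = 161.
With the tax collected from consumers, demand (in seller-price terms) shifts: Qd = 374 − 3(P + 28).
New equilibrium: consumers pay 82.2, suppliers receive 54.2, Q = 127.4. (Wedge: Pb − Ps = 28.)
Revenue = t · Q = 28 · 127.4 = 3567.2.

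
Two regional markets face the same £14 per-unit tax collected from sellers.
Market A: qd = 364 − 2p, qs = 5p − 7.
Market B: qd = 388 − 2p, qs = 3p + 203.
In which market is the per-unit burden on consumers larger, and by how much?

Market A: pre-tax p* = £53, q* = 258; post-tax q = 238; per-unit burden on consumers = £10.
Market B: pre-tax p* = £37, q* = 314; post-tax q = 297.2; per-unit burden on consumers = £8.4.
Difference: £10 vs £8.4 → market A is larger by £1.6.

Market A, by £1.6.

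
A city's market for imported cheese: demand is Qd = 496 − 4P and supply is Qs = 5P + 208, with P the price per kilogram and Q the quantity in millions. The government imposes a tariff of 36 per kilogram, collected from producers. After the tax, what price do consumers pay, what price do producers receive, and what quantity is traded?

Consumers pay 52; producers receive 16; quantity = 288.

Before the tax: set 496 − 4P = 5P + 208 → P* = 32, Q* = 368.
With the tax collected from producers, supply shifts: Qs = 5(P − 36) + 208.
Solving gives Q = 288 with consumers paying 52 and producers receiving 16 (the 36 wedge).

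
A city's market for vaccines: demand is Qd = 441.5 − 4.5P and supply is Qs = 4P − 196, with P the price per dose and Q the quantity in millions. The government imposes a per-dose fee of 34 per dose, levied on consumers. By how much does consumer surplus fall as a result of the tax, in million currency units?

Consumer surplus falls by 1088 million.

Without the tax, 441.5 − 4.5P = 4P − 196 gives 8.5P = 637.5, so P* = 75 and Q* = 104.
With the tax collected from consumers, demand (in seller-price terms) shifts: Qd = 441.5 − 4.5(P + 34).
New equilibrium: consumers pay 91, producers receive 57, Q = 32. (Wedge: Pb − Ps = 34.)
ΔCS is the trapezoid between Q = 32 and Q = 104 of height 16: ½ · (104 + 32) · 16 = 1088.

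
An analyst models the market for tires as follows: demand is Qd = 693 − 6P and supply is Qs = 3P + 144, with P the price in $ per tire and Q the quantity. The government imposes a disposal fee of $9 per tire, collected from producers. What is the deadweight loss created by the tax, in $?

Deadweight loss = $81.

Before the tax: set 693 − 6P = 3P + 144 → P* = $61, Q* = 327.
With the tax collected from producers, supply shifts: Qs = 3(P − 9) + 144.
New equilibrium: buyers pay $64, producers receive $55, Q = 309. (Wedge: Pb − Ps = 9.)
Quantity falls by |ΔQ| = |327 − 309| = 18.
DWL = ½ · t · |ΔQ| = ½ · 9 · 18 = $81.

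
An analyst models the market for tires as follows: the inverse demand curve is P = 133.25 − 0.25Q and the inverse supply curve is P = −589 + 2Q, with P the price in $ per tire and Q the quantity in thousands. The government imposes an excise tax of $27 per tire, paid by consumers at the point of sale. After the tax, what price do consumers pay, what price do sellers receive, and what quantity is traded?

Consumers pay $56; sellers receive $29; quantity = 309.

Inverting to Q(P) form: Qd = 533 − 4P; Qs = 0.5P + 294.5.
Without the tax, 533 − 4P = 0.5P + 294.5 gives 4.5P = 238.5, so P* = $53 and Q* = 321.
With the tax collected from consumers, demand (in seller-price terms) shifts: Qd = 533 − 4(P + 27).
Solving gives Q = 309 with consumers paying $56 and sellers receiving $29 (the $27 wedge).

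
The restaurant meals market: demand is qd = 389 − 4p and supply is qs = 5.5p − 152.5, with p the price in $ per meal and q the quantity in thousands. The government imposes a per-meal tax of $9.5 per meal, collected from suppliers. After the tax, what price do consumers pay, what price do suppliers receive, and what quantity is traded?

Consumers pay $62.5; suppliers receive $53; quantity = 139.

Before the tax: set 389 − 4p = 5.5p − 152.5 → p* = $57, q* = 161.
With the tax collected from suppliers, supply shifts: qs = 5.5(p − 9.5) − 152.5.
New equilibrium: consumers pay $62.5, suppliers receive $53, q = 139. (Wedge: pb − ps = 9.5.)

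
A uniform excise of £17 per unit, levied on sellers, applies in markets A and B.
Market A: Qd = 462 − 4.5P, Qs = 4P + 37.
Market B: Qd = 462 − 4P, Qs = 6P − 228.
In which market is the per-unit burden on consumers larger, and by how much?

Market A: pre-tax P* = £50, Q* = 237; post-tax Q = 201; per-unit burden on consumers = £8.
Market B: pre-tax P* = £69, Q* = 186; post-tax Q = 145.2; per-unit burden on consumers = £10.2.
Difference: £8 vs £10.2 → market B is larger by £2.2.

Market B, by £2.2.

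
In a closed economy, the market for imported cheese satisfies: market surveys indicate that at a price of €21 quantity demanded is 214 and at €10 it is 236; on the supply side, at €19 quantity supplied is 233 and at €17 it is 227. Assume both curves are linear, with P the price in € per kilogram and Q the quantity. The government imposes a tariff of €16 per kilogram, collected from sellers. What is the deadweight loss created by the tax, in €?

Deadweight loss = €153.6.

Demand slope: (236 − 214)/(10 − 21) = -2, so Qd = 256 − 2P.
Supply slope: (227 − 233)/(17 − 19) = 3, so Qs = 3P + 176.
Before the tax: set 256 − 2P = 3P + 176 → P* = €16, Q* = 224.
With the tax collected from sellers, supply shifts: Qs = 3(P − 16) + 176.
New equilibrium: buyers pay €25.6, sellers receive €9.6, Q = 204.8. (Wedge: Pb − Ps = 16.)
Quantity falls by |ΔQ| = |224 − 204.8| = 19.2.
DWL = ½ · t · |ΔQ| = ½ · 16 · 19.2 = €153.6.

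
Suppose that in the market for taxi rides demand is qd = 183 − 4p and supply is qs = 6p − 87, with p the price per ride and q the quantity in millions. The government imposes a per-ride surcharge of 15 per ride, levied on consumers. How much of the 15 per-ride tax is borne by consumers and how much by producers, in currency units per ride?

Consumers bear 9 per ride; producers bear 6 per ride.

Without the tax, 183 − 4p = 6p − 87 gives 10p = 270, so p* = 27 and q* = 75.
With the tax collected from consumers, demand (in seller-price terms) shifts: qd = 183 − 4(p + 15).
Solving gives q = 39 with consumers paying 36 and producers receiving 21 (the 15 wedge).
Burden on consumers: 9; on producers: 6. (They sum to 15.)
The less price-elastic side of the market bears the larger share of a per-unit tax.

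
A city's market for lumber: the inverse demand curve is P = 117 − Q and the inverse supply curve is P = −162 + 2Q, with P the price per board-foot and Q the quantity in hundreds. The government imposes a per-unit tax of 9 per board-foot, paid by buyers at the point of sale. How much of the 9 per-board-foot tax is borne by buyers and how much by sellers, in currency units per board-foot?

Inverting to Q(P) form: Qd = 117 − P; Qs = 0.5P + 81.
Before the tax: set 117 − P = 0.5P + 81 → P* = 24, Q* = 93.
With the tax collected from buyers, demand (in seller-price terms) shifts: Qd = 117 − (P + 9).
Solving gives Q = 90 with buyers paying 27 and sellers receiving 18 (the 9 wedge).
Burden on buyers: 3; on sellers: 6. (They sum to 9.)
The less price-elastic side of the market bears the larger share of a per-unit tax.

Buyers bear 3 per board-foot; sellers bear 6 per board-foot.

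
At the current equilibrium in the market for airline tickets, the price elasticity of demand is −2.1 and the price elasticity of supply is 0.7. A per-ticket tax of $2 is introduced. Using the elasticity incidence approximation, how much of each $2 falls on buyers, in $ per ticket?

Buyers bear ≈ $0.5 per ticket.

Incidence ratio: buyers' share ≈ εs / (εs + |εd|) = 0.7 / (0.7 + 2.1) = 0.25.
So buyers bear ≈ 0.25 × $2 = $0.5; suppliers bear $1.5.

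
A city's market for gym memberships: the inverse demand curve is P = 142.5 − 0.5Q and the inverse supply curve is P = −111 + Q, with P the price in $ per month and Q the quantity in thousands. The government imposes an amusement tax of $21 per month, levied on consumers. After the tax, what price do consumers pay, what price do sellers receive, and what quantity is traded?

Consumers pay $65; sellers receive $44; quantity = 155.

Rewrite in direct form: Qd = 285 − 2P and Qs = P + 111.
Before the tax: set 285 − 2P = P + 111 → P* = $58, Q* = 169.
With the tax collected from consumers, demand (in seller-price terms) shifts: Qd = 285 − 2(P + 21).
Solving gives Q = 155 with consumers paying $65 and sellers receiving $44 (the $21 wedge).
The less price-elastic side of the market bears the larger share of a per-unit tax.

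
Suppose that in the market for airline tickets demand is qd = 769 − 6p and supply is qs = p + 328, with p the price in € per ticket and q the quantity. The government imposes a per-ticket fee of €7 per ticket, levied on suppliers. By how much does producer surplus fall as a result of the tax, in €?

Before the tax: set 769 − 6p = p + 328 → p* = €63, q* = 391.
With the tax collected from suppliers, supply shifts: qs = (p − 7) + 328.
New equilibrium: buyers pay €64, suppliers receive €57, q = 385. (Wedge: pb − ps = 7.)
ΔPS is the trapezoid between Q = 385 and Q = 391 of height €6: ½ · (391 + 385) · 6 = €2328.

Producer surplus falls by €2328.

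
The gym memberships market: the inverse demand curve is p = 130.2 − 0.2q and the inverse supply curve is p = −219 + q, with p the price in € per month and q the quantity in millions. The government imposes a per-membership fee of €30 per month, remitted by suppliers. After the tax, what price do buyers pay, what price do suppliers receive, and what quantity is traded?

Inverting to q(p) form: qd = 651 − 5p; qs = p + 219.
Before the tax: set 651 − 5p = p + 219 → p* = €72, q* = 291.
With the tax collected from suppliers, supply shifts: qs = (p − 30) + 219.
New equilibrium: buyers pay €77, suppliers receive €47, q = 266. (Wedge: pb − ps = 30.)
The less price-elastic side of the market bears the larger share of a per-unit tax.

Buyers pay €77; suppliers receive €47; quantity = 266.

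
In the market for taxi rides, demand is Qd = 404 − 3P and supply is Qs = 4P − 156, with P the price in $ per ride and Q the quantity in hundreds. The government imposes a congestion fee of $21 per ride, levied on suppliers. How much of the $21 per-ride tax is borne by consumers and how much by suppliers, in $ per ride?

Consumers bear $12 per ride; suppliers bear $9 per ride.

Before the tax: set 404 − 3P = 4P − 156 → P* = $80, Q* = 164.
With the tax collected from suppliers, supply shifts: Qs = 4(P − 21) − 156.
Solving gives Q = 128 with consumers paying $92 and suppliers receiving $71 (the $21 wedge).
Burden on consumers: $12; on suppliers: $9. (They sum to $21.)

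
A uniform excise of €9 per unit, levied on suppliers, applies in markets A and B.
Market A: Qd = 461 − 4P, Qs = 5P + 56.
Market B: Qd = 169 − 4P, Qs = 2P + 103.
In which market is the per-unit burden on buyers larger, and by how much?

Market A, by €2.

Market A: pre-tax P* = €45, Q* = 281; post-tax Q = 261; per-unit burden on buyers = €5.
Market B: pre-tax P* = €11, Q* = 125; post-tax Q = 113; per-unit burden on buyers = €3.
Difference: €5 vs €3 → market A is larger by €2.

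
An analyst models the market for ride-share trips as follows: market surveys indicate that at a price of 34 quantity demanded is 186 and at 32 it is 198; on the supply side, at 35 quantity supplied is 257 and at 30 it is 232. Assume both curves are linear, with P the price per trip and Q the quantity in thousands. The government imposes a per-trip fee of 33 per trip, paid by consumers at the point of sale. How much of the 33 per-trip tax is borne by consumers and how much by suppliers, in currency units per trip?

Demand slope: (198 − 186)/(32 − 34) = -6, so Qd = 390 − 6P.
Supply slope: (232 − 257)/(30 − 35) = 5, so Qs = 5P + 82.
Without the tax, 390 − 6P = 5P + 82 gives 11P = 308, so P* = 28 and Q* = 222.
With the tax collected from consumers, demand (in seller-price terms) shifts: Qd = 390 − 6(P + 33).
Solving gives Q = 132 with consumers paying 43 and suppliers receiving 10 (the 33 wedge).
Burden on consumers: 15; on suppliers: 18. (They sum to 33.)

Consumers bear 15 per trip; suppliers bear 18 per trip.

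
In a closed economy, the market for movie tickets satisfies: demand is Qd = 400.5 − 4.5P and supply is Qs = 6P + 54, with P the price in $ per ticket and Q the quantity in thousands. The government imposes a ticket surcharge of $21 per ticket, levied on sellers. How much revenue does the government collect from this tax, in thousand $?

Without the tax, 400.5 − 4.5P = 6P + 54 gives 10.5P = 346.5, so P* = $33 and Q* = 252.
With the tax collected from sellers, supply shifts: Qs = 6(P − 21) + 54.
Solving gives Q = 198 with consumers paying $45 and sellers receiving $24 (the $21 wedge).
Revenue = t · Q = 21 · 198 = $4158.

Tax revenue = $4158 thousand.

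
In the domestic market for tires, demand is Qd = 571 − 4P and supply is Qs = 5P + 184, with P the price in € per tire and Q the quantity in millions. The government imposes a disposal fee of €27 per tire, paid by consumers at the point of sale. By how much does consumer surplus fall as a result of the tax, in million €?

Consumer surplus falls by €5535 million.

Without the tax, 571 − 4P = 5P + 184 gives 9P = 387, so P* = €43 and Q* = 399.
With the tax collected from consumers, demand (in seller-price terms) shifts: Qd = 571 − 4(P + 27).
Solving gives Q = 339 with consumers paying €58 and suppliers receiving €31 (the €27 wedge).
ΔCS is the trapezoid between Q = 339 and Q = 399 of height €15: ½ · (399 + 339) · 15 = €5535.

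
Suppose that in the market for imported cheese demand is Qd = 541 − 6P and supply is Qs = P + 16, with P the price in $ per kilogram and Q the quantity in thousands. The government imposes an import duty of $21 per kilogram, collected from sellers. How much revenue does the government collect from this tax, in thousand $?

Without the tax, 541 − 6P = P + 16 gives 7P = 525, so P* = $75 and Q* = 91.
With the tax collected from sellers, supply shifts: Qs = (P − 21) + 16.
Solving gives Q = 73 with buyers paying $78 and sellers receiving $57 (the $21 wedge).
Revenue = t · Q = 21 · 73 = $1533.

Tax revenue = $1533 thousand.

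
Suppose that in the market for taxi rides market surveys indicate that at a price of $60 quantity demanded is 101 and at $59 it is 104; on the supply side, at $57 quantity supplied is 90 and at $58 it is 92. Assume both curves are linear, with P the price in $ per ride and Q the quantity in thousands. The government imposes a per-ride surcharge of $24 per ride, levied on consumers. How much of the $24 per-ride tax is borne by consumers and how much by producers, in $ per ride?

Consumers bear $9.6 per ride; producers bear $14.4 per ride.

Demand slope: (104 − 101)/(59 − 60) = -3, so Qd = 281 − 3P.
Supply slope: (92 − 90)/(58 − 57) = 2, so Qs = 2P − 24.
Before the tax: set 281 − 3P = 2P − 24 → P* = $61, Q* = 98.
With the tax collected from consumers, demand (in seller-price terms) shifts: Qd = 281 − 3(P + 24).
Solving gives Q = 69.2 with consumers paying $70.6 and producers receiving $46.6 (the $24 wedge).
Burden on consumers: $9.6; on producers: $14.4. (They sum to $24.)
The less price-elastic side of the market bears the larger share of a per-unit tax.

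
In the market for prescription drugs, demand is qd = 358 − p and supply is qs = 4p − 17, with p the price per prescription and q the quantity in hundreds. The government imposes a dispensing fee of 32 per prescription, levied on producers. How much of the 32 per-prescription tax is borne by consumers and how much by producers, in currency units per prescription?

Consumers bear 25.6 per prescription; producers bear 6.4 per prescription.

Without the tax, 358 − p = 4p − 17 gives 5p = 375, so p* = 75 and q* = 283.
With the tax collected from producers, supply shifts: qs = 4(p − 32) − 17.
Solving gives q = 257.4 with consumers paying 100.6 and producers receiving 68.6 (the 32 wedge).
Burden on consumers: 25.6; on producers: 6.4. (They sum to 32.)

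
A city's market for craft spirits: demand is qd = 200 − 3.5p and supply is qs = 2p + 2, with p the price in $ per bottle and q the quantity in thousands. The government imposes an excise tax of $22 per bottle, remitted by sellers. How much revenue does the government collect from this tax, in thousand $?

Before the tax: set 200 − 3.5p = 2p + 2 → p* = $36, q* = 74.
With the tax collected from sellers, supply shifts: qs = 2(p − 22) + 2.
Solving gives q = 46 with consumers paying $44 and sellers receiving $22 (the $22 wedge).
Revenue = t · Q = 22 · 46 = $1012.

Tax revenue = $1012 thousand.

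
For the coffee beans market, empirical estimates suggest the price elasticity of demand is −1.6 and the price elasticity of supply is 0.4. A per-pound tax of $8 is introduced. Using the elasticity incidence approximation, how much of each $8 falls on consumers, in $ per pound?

Incidence ratio: consumers' share ≈ εs / (εs + |εd|) = 0.4 / (0.4 + 1.6) = 0.2.
So consumers bear ≈ 0.2 × $8 = $1.6; suppliers bear $6.4.

Consumers bear ≈ $1.6 per pound.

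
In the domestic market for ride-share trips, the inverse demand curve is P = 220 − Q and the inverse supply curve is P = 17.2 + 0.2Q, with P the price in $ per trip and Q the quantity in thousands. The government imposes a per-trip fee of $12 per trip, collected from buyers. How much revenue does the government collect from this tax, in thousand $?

Rewrite in direct form: Qd = 220 − P and Qs = 5P − 86.
Without the tax, 220 − P = 5P − 86 gives 6P = 306, so P* = $51 and Q* = 169.
With the tax collected from buyers, demand (in seller-price terms) shifts: Qd = 220 − (P + 12).
Solving gives Q = 159 with buyers paying $61 and producers receiving $49 (the $12 wedge).
Revenue = t · Q = 12 · 159 = $1908.

Tax revenue = $1908 thousand.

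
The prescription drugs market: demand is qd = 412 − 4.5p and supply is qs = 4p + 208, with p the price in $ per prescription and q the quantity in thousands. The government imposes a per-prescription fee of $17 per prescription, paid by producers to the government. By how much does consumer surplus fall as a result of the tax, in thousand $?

Consumer surplus falls by $2288 thousand.

Before the tax: set 412 − 4.5p = 4p + 208 → p* = $24, q* = 304.
With the tax collected from producers, supply shifts: qs = 4(p − 17) + 208.
Solving gives q = 268 with buyers paying $32 and producers receiving $15 (the $17 wedge).
ΔCS is the trapezoid between Q = 268 and Q = 304 of height $8: ½ · (304 + 268) · 8 = $2288.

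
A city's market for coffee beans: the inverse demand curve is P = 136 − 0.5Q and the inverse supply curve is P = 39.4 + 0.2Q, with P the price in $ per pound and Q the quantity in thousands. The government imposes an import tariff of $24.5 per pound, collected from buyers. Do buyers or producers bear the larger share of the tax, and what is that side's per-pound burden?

Inverting to Q(P) form: Qd = 272 − 2P; Qs = 5P − 197.
Without the tax, 272 − 2P = 5P − 197 gives 7P = 469, so P* = $67 and Q* = 138.
With the tax collected from buyers, demand (in seller-price terms) shifts: Qd = 272 − 2(P + 24.5).
Solving gives Q = 103 with buyers paying $84.5 and producers receiving $60 (the $24.5 wedge).
Per-pound burden: buyers $17.5, producers $7.
Buyers take the larger share because demand is less price-elastic here (demand slope 2 vs supply slope 5).
The less price-elastic side of the market bears the larger share of a per-unit tax.

Buyers bear the larger share: $17.5 per pound.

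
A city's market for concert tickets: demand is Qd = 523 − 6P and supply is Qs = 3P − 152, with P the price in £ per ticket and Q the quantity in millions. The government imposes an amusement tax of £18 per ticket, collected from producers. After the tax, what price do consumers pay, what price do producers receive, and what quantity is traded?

Without the tax, 523 − 6P = 3P − 152 gives 9P = 675, so P* = £75 and Q* = 73.
With the tax collected from producers, supply shifts: Qs = 3(P − 18) − 152.
Solving gives Q = 37 with consumers paying £81 and producers receiving £63 (the £18 wedge).
The less price-elastic side of the market bears the larger share of a per-unit tax.

Consumers pay £81; producers receive £63; quantity = 37.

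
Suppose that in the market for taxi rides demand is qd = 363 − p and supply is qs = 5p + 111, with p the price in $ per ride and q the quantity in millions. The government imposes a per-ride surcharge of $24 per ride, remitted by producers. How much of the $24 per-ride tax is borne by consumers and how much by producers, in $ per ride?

Consumers bear $20 per ride; producers bear $4 per ride.

Before the tax: set 363 − p = 5p + 111 → p* = $42, q* = 321.
With the tax collected from producers, supply shifts: qs = 5(p − 24) + 111.
Solving gives q = 301 with consumers paying $62 and producers receiving $38 (the $24 wedge).
Burden on consumers: $20; on producers: $4. (They sum to $24.)
The less price-elastic side of the market bears the larger share of a per-unit tax.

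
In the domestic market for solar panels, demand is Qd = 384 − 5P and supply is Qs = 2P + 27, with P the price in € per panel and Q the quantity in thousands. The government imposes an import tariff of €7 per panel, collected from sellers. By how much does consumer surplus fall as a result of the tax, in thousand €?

Consumer surplus falls by €248 thousand.

Without the tax, 384 − 5P = 2P + 27 gives 7P = 357, so P* = €51 and Q* = 129.
With the tax collected from sellers, supply shifts: Qs = 2(P − 7) + 27.
New equilibrium: buyers pay €53, sellers receive €46, Q = 119. (Wedge: Pb − Ps = 7.)
ΔCS is the trapezoid between Q = 119 and Q = 129 of height €2: ½ · (129 + 119) · 2 = €248.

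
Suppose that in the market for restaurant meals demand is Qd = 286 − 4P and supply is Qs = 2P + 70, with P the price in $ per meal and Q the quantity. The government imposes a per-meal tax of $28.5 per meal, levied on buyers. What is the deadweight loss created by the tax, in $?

Without the tax, 286 − 4P = 2P + 70 gives 6P = 216, so P* = $36 and Q* = 142.
With the tax collected from buyers, demand (in seller-price terms) shifts: Qd = 286 − 4(P + 28.5).
Solving gives Q = 104 with buyers paying $45.5 and sellers receiving $17 (the $28.5 wedge).
Quantity falls by |ΔQ| = |142 − 104| = 38.
DWL = ½ · t · |ΔQ| = ½ · 28.5 · 38 = $541.5.

Deadweight loss = $541.5.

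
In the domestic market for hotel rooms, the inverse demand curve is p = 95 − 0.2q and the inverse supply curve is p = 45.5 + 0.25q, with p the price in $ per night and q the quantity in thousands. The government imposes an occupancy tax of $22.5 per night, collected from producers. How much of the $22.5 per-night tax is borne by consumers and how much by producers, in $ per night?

Inverting to q(p) form: qd = 475 − 5p; qs = 4p − 182.
Without the tax, 475 − 5p = 4p − 182 gives 9p = 657, so p* = $73 and q* = 110.
With the tax collected from producers, supply shifts: qs = 4(p − 22.5) − 182.
New equilibrium: consumers pay $83, producers receive $60.5, q = 60. (Wedge: pb − ps = 22.5.)
Burden on consumers: $10; on producers: $12.5. (They sum to $22.5.)
The less price-elastic side of the market bears the larger share of a per-unit tax.

Consumers bear $10 per night; producers bear $12.5 per night.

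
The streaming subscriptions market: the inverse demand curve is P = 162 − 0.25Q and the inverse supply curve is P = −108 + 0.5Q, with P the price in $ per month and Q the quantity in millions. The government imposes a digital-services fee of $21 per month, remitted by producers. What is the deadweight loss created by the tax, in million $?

Rewrite in direct form: Qd = 648 − 4P and Qs = 2P + 216.
Before the tax: set 648 − 4P = 2P + 216 → P* = $72, Q* = 360.
With the tax collected from producers, supply shifts: Qs = 2(P − 21) + 216.
New equilibrium: buyers pay $79, producers receive $58, Q = 332. (Wedge: Pb − Ps = 21.)
Quantity falls by |ΔQ| = |360 − 332| = 28.
DWL = ½ · t · |ΔQ| = ½ · 21 · 28 = $294.

Deadweight loss = $294 million.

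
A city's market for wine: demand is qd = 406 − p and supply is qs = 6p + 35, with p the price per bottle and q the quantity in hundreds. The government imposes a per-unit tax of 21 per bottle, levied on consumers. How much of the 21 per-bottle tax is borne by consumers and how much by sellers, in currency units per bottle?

Consumers bear 18 per bottle; sellers bear 3 per bottle.

Before the tax: set 406 − p = 6p + 35 → p* = 53, q* = 353.
With the tax collected from consumers, demand (in seller-price terms) shifts: qd = 406 − (p + 21).
New equilibrium: consumers pay 71, sellers receive 50, q = 335. (Wedge: pb − ps = 21.)
Burden on consumers: 18; on sellers: 3. (They sum to 21.)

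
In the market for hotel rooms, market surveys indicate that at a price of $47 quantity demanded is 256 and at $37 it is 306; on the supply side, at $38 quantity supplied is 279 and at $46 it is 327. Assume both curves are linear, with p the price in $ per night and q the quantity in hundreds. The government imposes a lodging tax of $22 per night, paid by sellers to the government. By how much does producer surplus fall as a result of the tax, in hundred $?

Producer surplus falls by $2610 hundred.

Demand slope: (306 − 256)/(37 − 47) = -5, so qd = 491 − 5p.
Supply slope: (327 − 279)/(46 − 38) = 6, so qs = 6p + 51.
Before the tax: set 491 − 5p = 6p + 51 → p* = $40, q* = 291.
With the tax collected from sellers, supply shifts: qs = 6(p − 22) + 51.
New equilibrium: buyers pay $52, sellers receive $30, q = 231. (Wedge: pb − ps = 22.)
ΔPS is the trapezoid between Q = 231 and Q = 291 of height $10: ½ · (291 + 231) · 10 = $2610.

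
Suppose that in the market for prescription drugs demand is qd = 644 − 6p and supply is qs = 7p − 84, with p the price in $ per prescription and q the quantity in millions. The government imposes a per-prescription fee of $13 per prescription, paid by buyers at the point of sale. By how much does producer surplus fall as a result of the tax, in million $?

Producer surplus falls by $1722 million.

Before the tax: set 644 − 6p = 7p − 84 → p* = $56, q* = 308.
With the tax collected from buyers, demand (in seller-price terms) shifts: qd = 644 − 6(p + 13).
Solving gives q = 266 with buyers paying $63 and suppliers receiving $50 (the $13 wedge).
ΔPS is the trapezoid between Q = 266 and Q = 308 of height $6: ½ · (308 + 266) · 6 = $1722.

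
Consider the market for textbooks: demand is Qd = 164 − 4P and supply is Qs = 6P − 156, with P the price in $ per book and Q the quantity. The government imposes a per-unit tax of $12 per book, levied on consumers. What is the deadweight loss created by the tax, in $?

Before the tax: set 164 − 4P = 6P − 156 → P* = $32, Q* = 36.
With the tax collected from consumers, demand (in seller-price terms) shifts: Qd = 164 − 4(P + 12).
New equilibrium: consumers pay $39.2, sellers receive $27.2, Q = 7.2. (Wedge: Pb − Ps = 12.)
Quantity falls by |ΔQ| = |36 − 7.2| = 28.8.
DWL = ½ · t · |ΔQ| = ½ · 12 · 28.8 = $172.8.

Deadweight loss = $172.8.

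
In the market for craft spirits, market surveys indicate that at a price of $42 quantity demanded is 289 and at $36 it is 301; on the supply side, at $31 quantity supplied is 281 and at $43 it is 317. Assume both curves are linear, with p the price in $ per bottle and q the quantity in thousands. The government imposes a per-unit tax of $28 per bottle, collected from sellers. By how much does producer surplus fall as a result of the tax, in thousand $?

Producer surplus falls by $3160.64 thousand.

Demand slope: (301 − 289)/(36 − 42) = -2, so qd = 373 − 2p.
Supply slope: (317 − 281)/(43 − 31) = 3, so qs = 3p + 188.
Without the tax, 373 − 2p = 3p + 188 gives 5p = 185, so p* = $37 and q* = 299.
With the tax collected from sellers, supply shifts: qs = 3(p − 28) + 188.
New equilibrium: buyers pay $53.8, sellers receive $25.8, q = 265.4. (Wedge: pb − ps = 28.)
ΔPS is the trapezoid between Q = 265.4 and Q = 299 of height $11.2: ½ · (299 + 265.4) · 11.2 = $3160.64.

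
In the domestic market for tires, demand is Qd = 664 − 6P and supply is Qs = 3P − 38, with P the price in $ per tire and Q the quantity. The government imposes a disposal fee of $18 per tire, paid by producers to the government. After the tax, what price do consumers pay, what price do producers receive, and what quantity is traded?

Before the tax: set 664 − 6P = 3P − 38 → P* = $78, Q* = 196.
With the tax collected from producers, supply shifts: Qs = 3(P − 18) − 38.
Solving gives Q = 160 with consumers paying $84 and producers receiving $66 (the $18 wedge).
The less price-elastic side of the market bears the larger share of a per-unit tax.

Consumers pay $84; producers receive $66; quantity = 160.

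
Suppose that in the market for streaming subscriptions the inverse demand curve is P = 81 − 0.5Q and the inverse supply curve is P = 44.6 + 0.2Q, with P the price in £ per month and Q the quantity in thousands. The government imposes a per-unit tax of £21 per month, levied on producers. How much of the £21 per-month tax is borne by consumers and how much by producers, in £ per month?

Consumers bear £15 per month; producers bear £6 per month.

Rewrite in direct form: Qd = 162 − 2P and Qs = 5P − 223.
Without the tax, 162 − 2P = 5P − 223 gives 7P = 385, so P* = £55 and Q* = 52.
With the tax collected from producers, supply shifts: Qs = 5(P − 21) − 223.
Solving gives Q = 22 with consumers paying £70 and producers receiving £49 (the £21 wedge).
Burden on consumers: £15; on producers: £6. (They sum to £21.)
The less price-elastic side of the market bears the larger share of a per-unit tax.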